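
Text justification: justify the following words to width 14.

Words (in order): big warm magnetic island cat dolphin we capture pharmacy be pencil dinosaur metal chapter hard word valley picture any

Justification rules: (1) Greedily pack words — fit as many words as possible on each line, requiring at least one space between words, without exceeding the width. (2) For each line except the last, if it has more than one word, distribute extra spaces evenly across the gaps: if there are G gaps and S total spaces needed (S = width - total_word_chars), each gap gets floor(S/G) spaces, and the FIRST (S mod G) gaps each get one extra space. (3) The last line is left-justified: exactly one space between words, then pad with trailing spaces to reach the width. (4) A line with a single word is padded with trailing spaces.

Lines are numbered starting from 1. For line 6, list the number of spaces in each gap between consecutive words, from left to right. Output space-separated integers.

Line 1: ['big', 'warm'] (min_width=8, slack=6)
Line 2: ['magnetic'] (min_width=8, slack=6)
Line 3: ['island', 'cat'] (min_width=10, slack=4)
Line 4: ['dolphin', 'we'] (min_width=10, slack=4)
Line 5: ['capture'] (min_width=7, slack=7)
Line 6: ['pharmacy', 'be'] (min_width=11, slack=3)
Line 7: ['pencil'] (min_width=6, slack=8)
Line 8: ['dinosaur', 'metal'] (min_width=14, slack=0)
Line 9: ['chapter', 'hard'] (min_width=12, slack=2)
Line 10: ['word', 'valley'] (min_width=11, slack=3)
Line 11: ['picture', 'any'] (min_width=11, slack=3)

Answer: 4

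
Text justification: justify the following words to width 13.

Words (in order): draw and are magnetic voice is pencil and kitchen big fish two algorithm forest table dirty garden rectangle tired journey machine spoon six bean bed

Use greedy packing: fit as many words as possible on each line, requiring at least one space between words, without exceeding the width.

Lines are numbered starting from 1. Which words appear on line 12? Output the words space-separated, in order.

Line 1: ['draw', 'and', 'are'] (min_width=12, slack=1)
Line 2: ['magnetic'] (min_width=8, slack=5)
Line 3: ['voice', 'is'] (min_width=8, slack=5)
Line 4: ['pencil', 'and'] (min_width=10, slack=3)
Line 5: ['kitchen', 'big'] (min_width=11, slack=2)
Line 6: ['fish', 'two'] (min_width=8, slack=5)
Line 7: ['algorithm'] (min_width=9, slack=4)
Line 8: ['forest', 'table'] (min_width=12, slack=1)
Line 9: ['dirty', 'garden'] (min_width=12, slack=1)
Line 10: ['rectangle'] (min_width=9, slack=4)
Line 11: ['tired', 'journey'] (min_width=13, slack=0)
Line 12: ['machine', 'spoon'] (min_width=13, slack=0)
Line 13: ['six', 'bean', 'bed'] (min_width=12, slack=1)

Answer: machine spoon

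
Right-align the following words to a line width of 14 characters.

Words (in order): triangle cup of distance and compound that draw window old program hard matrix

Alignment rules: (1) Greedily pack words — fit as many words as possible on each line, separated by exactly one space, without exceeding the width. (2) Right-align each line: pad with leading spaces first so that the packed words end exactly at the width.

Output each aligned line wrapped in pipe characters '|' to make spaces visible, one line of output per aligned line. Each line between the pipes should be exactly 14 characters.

Line 1: ['triangle', 'cup'] (min_width=12, slack=2)
Line 2: ['of', 'distance'] (min_width=11, slack=3)
Line 3: ['and', 'compound'] (min_width=12, slack=2)
Line 4: ['that', 'draw'] (min_width=9, slack=5)
Line 5: ['window', 'old'] (min_width=10, slack=4)
Line 6: ['program', 'hard'] (min_width=12, slack=2)
Line 7: ['matrix'] (min_width=6, slack=8)

Answer: |  triangle cup|
|   of distance|
|  and compound|
|     that draw|
|    window old|
|  program hard|
|        matrix|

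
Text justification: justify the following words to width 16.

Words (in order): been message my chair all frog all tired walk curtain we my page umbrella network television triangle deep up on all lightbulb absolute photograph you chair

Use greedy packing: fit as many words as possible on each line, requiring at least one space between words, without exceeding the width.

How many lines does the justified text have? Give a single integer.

Answer: 12

Derivation:
Line 1: ['been', 'message', 'my'] (min_width=15, slack=1)
Line 2: ['chair', 'all', 'frog'] (min_width=14, slack=2)
Line 3: ['all', 'tired', 'walk'] (min_width=14, slack=2)
Line 4: ['curtain', 'we', 'my'] (min_width=13, slack=3)
Line 5: ['page', 'umbrella'] (min_width=13, slack=3)
Line 6: ['network'] (min_width=7, slack=9)
Line 7: ['television'] (min_width=10, slack=6)
Line 8: ['triangle', 'deep', 'up'] (min_width=16, slack=0)
Line 9: ['on', 'all', 'lightbulb'] (min_width=16, slack=0)
Line 10: ['absolute'] (min_width=8, slack=8)
Line 11: ['photograph', 'you'] (min_width=14, slack=2)
Line 12: ['chair'] (min_width=5, slack=11)
Total lines: 12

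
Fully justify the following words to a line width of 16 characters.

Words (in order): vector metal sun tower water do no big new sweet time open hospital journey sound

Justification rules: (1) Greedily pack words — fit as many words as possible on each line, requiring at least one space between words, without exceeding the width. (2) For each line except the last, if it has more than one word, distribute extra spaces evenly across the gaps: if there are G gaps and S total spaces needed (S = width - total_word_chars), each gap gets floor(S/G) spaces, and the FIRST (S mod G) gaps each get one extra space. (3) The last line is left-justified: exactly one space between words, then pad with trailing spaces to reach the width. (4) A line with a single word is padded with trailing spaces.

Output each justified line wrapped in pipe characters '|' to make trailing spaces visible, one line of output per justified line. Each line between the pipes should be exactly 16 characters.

Line 1: ['vector', 'metal', 'sun'] (min_width=16, slack=0)
Line 2: ['tower', 'water', 'do'] (min_width=14, slack=2)
Line 3: ['no', 'big', 'new', 'sweet'] (min_width=16, slack=0)
Line 4: ['time', 'open'] (min_width=9, slack=7)
Line 5: ['hospital', 'journey'] (min_width=16, slack=0)
Line 6: ['sound'] (min_width=5, slack=11)

Answer: |vector metal sun|
|tower  water  do|
|no big new sweet|
|time        open|
|hospital journey|
|sound           |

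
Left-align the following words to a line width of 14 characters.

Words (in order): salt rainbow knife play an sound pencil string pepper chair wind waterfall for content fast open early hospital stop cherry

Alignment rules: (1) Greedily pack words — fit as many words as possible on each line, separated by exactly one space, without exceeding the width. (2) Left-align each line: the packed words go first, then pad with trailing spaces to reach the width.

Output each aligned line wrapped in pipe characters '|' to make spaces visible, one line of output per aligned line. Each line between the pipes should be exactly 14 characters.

Answer: |salt rainbow  |
|knife play an |
|sound pencil  |
|string pepper |
|chair wind    |
|waterfall for |
|content fast  |
|open early    |
|hospital stop |
|cherry        |

Derivation:
Line 1: ['salt', 'rainbow'] (min_width=12, slack=2)
Line 2: ['knife', 'play', 'an'] (min_width=13, slack=1)
Line 3: ['sound', 'pencil'] (min_width=12, slack=2)
Line 4: ['string', 'pepper'] (min_width=13, slack=1)
Line 5: ['chair', 'wind'] (min_width=10, slack=4)
Line 6: ['waterfall', 'for'] (min_width=13, slack=1)
Line 7: ['content', 'fast'] (min_width=12, slack=2)
Line 8: ['open', 'early'] (min_width=10, slack=4)
Line 9: ['hospital', 'stop'] (min_width=13, slack=1)
Line 10: ['cherry'] (min_width=6, slack=8)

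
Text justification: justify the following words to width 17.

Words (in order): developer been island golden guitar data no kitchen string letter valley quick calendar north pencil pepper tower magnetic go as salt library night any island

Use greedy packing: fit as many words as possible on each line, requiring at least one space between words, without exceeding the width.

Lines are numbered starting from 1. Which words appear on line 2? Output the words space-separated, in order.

Answer: island golden

Derivation:
Line 1: ['developer', 'been'] (min_width=14, slack=3)
Line 2: ['island', 'golden'] (min_width=13, slack=4)
Line 3: ['guitar', 'data', 'no'] (min_width=14, slack=3)
Line 4: ['kitchen', 'string'] (min_width=14, slack=3)
Line 5: ['letter', 'valley'] (min_width=13, slack=4)
Line 6: ['quick', 'calendar'] (min_width=14, slack=3)
Line 7: ['north', 'pencil'] (min_width=12, slack=5)
Line 8: ['pepper', 'tower'] (min_width=12, slack=5)
Line 9: ['magnetic', 'go', 'as'] (min_width=14, slack=3)
Line 10: ['salt', 'library'] (min_width=12, slack=5)
Line 11: ['night', 'any', 'island'] (min_width=16, slack=1)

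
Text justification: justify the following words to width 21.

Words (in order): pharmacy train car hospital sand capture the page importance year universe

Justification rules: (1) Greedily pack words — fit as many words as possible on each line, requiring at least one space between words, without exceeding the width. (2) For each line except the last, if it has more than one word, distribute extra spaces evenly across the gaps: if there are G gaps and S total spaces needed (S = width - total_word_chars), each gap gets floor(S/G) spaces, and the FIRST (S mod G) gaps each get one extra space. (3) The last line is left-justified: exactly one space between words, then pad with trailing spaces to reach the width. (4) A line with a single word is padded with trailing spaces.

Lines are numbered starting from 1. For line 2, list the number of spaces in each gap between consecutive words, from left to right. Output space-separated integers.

Line 1: ['pharmacy', 'train', 'car'] (min_width=18, slack=3)
Line 2: ['hospital', 'sand', 'capture'] (min_width=21, slack=0)
Line 3: ['the', 'page', 'importance'] (min_width=19, slack=2)
Line 4: ['year', 'universe'] (min_width=13, slack=8)

Answer: 1 1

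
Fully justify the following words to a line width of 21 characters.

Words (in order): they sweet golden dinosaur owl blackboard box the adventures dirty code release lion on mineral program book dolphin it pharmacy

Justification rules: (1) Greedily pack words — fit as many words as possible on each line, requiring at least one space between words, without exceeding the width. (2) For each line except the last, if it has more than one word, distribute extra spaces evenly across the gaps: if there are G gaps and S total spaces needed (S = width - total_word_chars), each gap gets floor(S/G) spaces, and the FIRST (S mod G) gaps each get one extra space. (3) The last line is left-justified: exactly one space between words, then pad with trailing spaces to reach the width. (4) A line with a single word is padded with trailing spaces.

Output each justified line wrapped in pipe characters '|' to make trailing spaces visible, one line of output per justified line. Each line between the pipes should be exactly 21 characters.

Answer: |they   sweet   golden|
|dinosaur          owl|
|blackboard   box  the|
|adventures dirty code|
|release    lion    on|
|mineral  program book|
|dolphin it pharmacy  |

Derivation:
Line 1: ['they', 'sweet', 'golden'] (min_width=17, slack=4)
Line 2: ['dinosaur', 'owl'] (min_width=12, slack=9)
Line 3: ['blackboard', 'box', 'the'] (min_width=18, slack=3)
Line 4: ['adventures', 'dirty', 'code'] (min_width=21, slack=0)
Line 5: ['release', 'lion', 'on'] (min_width=15, slack=6)
Line 6: ['mineral', 'program', 'book'] (min_width=20, slack=1)
Line 7: ['dolphin', 'it', 'pharmacy'] (min_width=19, slack=2)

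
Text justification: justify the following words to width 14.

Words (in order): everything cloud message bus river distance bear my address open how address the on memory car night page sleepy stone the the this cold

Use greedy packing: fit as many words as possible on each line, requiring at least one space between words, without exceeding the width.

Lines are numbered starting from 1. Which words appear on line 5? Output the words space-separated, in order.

Answer: my address

Derivation:
Line 1: ['everything'] (min_width=10, slack=4)
Line 2: ['cloud', 'message'] (min_width=13, slack=1)
Line 3: ['bus', 'river'] (min_width=9, slack=5)
Line 4: ['distance', 'bear'] (min_width=13, slack=1)
Line 5: ['my', 'address'] (min_width=10, slack=4)
Line 6: ['open', 'how'] (min_width=8, slack=6)
Line 7: ['address', 'the', 'on'] (min_width=14, slack=0)
Line 8: ['memory', 'car'] (min_width=10, slack=4)
Line 9: ['night', 'page'] (min_width=10, slack=4)
Line 10: ['sleepy', 'stone'] (min_width=12, slack=2)
Line 11: ['the', 'the', 'this'] (min_width=12, slack=2)
Line 12: ['cold'] (min_width=4, slack=10)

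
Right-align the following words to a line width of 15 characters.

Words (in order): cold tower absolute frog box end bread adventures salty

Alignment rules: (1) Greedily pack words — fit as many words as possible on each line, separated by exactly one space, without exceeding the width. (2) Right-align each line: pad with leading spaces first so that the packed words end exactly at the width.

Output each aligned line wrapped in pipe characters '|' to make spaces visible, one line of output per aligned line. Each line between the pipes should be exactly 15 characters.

Line 1: ['cold', 'tower'] (min_width=10, slack=5)
Line 2: ['absolute', 'frog'] (min_width=13, slack=2)
Line 3: ['box', 'end', 'bread'] (min_width=13, slack=2)
Line 4: ['adventures'] (min_width=10, slack=5)
Line 5: ['salty'] (min_width=5, slack=10)

Answer: |     cold tower|
|  absolute frog|
|  box end bread|
|     adventures|
|          salty|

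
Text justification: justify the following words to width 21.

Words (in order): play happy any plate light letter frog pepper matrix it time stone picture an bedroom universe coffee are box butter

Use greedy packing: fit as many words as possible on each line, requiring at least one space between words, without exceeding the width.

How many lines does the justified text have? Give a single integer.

Answer: 6

Derivation:
Line 1: ['play', 'happy', 'any', 'plate'] (min_width=20, slack=1)
Line 2: ['light', 'letter', 'frog'] (min_width=17, slack=4)
Line 3: ['pepper', 'matrix', 'it', 'time'] (min_width=21, slack=0)
Line 4: ['stone', 'picture', 'an'] (min_width=16, slack=5)
Line 5: ['bedroom', 'universe'] (min_width=16, slack=5)
Line 6: ['coffee', 'are', 'box', 'butter'] (min_width=21, slack=0)
Total lines: 6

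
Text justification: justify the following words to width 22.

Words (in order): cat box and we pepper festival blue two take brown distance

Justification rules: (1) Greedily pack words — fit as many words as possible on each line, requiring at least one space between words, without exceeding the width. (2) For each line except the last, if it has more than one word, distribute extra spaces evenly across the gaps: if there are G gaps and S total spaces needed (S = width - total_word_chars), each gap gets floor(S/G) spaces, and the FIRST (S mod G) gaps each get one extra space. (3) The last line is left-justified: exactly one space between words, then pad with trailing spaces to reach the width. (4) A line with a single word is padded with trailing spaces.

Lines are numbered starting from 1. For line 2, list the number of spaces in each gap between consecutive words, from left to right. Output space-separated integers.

Line 1: ['cat', 'box', 'and', 'we', 'pepper'] (min_width=21, slack=1)
Line 2: ['festival', 'blue', 'two', 'take'] (min_width=22, slack=0)
Line 3: ['brown', 'distance'] (min_width=14, slack=8)

Answer: 1 1 1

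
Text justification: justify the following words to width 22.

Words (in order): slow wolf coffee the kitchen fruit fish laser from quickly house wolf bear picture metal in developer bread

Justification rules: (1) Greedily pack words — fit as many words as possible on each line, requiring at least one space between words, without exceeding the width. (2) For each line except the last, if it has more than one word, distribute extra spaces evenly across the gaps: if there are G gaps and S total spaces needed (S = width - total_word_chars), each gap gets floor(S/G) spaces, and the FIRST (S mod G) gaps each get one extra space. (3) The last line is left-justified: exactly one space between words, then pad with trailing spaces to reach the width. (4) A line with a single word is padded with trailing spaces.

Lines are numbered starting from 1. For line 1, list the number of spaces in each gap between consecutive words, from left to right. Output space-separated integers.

Answer: 2 2 1

Derivation:
Line 1: ['slow', 'wolf', 'coffee', 'the'] (min_width=20, slack=2)
Line 2: ['kitchen', 'fruit', 'fish'] (min_width=18, slack=4)
Line 3: ['laser', 'from', 'quickly'] (min_width=18, slack=4)
Line 4: ['house', 'wolf', 'bear'] (min_width=15, slack=7)
Line 5: ['picture', 'metal', 'in'] (min_width=16, slack=6)
Line 6: ['developer', 'bread'] (min_width=15, slack=7)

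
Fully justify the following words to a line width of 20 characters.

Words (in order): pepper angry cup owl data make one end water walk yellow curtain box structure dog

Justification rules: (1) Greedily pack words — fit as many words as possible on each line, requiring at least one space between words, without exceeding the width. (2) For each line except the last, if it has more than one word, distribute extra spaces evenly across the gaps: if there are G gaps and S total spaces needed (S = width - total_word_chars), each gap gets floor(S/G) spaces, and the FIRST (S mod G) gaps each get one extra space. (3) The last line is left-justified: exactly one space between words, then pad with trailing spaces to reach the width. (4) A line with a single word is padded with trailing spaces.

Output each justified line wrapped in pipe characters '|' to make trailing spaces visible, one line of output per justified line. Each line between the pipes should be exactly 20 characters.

Answer: |pepper angry cup owl|
|data  make  one  end|
|water   walk  yellow|
|curtain          box|
|structure dog       |

Derivation:
Line 1: ['pepper', 'angry', 'cup', 'owl'] (min_width=20, slack=0)
Line 2: ['data', 'make', 'one', 'end'] (min_width=17, slack=3)
Line 3: ['water', 'walk', 'yellow'] (min_width=17, slack=3)
Line 4: ['curtain', 'box'] (min_width=11, slack=9)
Line 5: ['structure', 'dog'] (min_width=13, slack=7)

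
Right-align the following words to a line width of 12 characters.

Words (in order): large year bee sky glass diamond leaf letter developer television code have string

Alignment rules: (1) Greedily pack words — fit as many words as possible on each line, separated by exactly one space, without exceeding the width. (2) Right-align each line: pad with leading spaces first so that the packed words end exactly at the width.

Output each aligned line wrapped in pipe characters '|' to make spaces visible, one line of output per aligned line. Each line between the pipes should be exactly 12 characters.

Line 1: ['large', 'year'] (min_width=10, slack=2)
Line 2: ['bee', 'sky'] (min_width=7, slack=5)
Line 3: ['glass'] (min_width=5, slack=7)
Line 4: ['diamond', 'leaf'] (min_width=12, slack=0)
Line 5: ['letter'] (min_width=6, slack=6)
Line 6: ['developer'] (min_width=9, slack=3)
Line 7: ['television'] (min_width=10, slack=2)
Line 8: ['code', 'have'] (min_width=9, slack=3)
Line 9: ['string'] (min_width=6, slack=6)

Answer: |  large year|
|     bee sky|
|       glass|
|diamond leaf|
|      letter|
|   developer|
|  television|
|   code have|
|      string|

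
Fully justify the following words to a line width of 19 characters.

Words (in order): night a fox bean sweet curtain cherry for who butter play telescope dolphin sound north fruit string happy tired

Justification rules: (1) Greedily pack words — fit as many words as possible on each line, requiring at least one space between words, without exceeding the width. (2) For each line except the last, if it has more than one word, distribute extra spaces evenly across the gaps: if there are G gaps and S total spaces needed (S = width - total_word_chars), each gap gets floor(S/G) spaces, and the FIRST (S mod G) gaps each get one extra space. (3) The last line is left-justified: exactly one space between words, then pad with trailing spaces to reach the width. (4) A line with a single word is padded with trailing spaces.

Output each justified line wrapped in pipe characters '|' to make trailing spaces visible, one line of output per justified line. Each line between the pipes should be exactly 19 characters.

Answer: |night  a  fox  bean|
|sweet       curtain|
|cherry    for   who|
|butter         play|
|telescope   dolphin|
|sound  north  fruit|
|string happy tired |

Derivation:
Line 1: ['night', 'a', 'fox', 'bean'] (min_width=16, slack=3)
Line 2: ['sweet', 'curtain'] (min_width=13, slack=6)
Line 3: ['cherry', 'for', 'who'] (min_width=14, slack=5)
Line 4: ['butter', 'play'] (min_width=11, slack=8)
Line 5: ['telescope', 'dolphin'] (min_width=17, slack=2)
Line 6: ['sound', 'north', 'fruit'] (min_width=17, slack=2)
Line 7: ['string', 'happy', 'tired'] (min_width=18, slack=1)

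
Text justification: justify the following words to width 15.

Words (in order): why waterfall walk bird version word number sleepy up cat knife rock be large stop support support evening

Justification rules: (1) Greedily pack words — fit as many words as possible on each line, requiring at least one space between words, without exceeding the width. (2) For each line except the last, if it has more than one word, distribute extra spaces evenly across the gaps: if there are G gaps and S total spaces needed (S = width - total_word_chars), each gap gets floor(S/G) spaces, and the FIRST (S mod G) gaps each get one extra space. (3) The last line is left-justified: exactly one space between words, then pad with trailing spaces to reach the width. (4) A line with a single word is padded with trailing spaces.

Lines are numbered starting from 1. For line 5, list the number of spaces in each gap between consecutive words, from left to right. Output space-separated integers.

Answer: 3 2

Derivation:
Line 1: ['why', 'waterfall'] (min_width=13, slack=2)
Line 2: ['walk', 'bird'] (min_width=9, slack=6)
Line 3: ['version', 'word'] (min_width=12, slack=3)
Line 4: ['number', 'sleepy'] (min_width=13, slack=2)
Line 5: ['up', 'cat', 'knife'] (min_width=12, slack=3)
Line 6: ['rock', 'be', 'large'] (min_width=13, slack=2)
Line 7: ['stop', 'support'] (min_width=12, slack=3)
Line 8: ['support', 'evening'] (min_width=15, slack=0)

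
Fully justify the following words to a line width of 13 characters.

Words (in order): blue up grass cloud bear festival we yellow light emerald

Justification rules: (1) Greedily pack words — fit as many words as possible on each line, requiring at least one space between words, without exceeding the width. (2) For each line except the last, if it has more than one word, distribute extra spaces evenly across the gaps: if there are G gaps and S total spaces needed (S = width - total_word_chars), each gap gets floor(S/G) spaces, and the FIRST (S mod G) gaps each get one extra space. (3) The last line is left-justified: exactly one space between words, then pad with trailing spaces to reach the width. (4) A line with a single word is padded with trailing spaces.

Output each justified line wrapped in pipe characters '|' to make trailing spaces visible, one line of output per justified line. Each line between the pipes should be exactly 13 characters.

Answer: |blue up grass|
|cloud    bear|
|festival   we|
|yellow  light|
|emerald      |

Derivation:
Line 1: ['blue', 'up', 'grass'] (min_width=13, slack=0)
Line 2: ['cloud', 'bear'] (min_width=10, slack=3)
Line 3: ['festival', 'we'] (min_width=11, slack=2)
Line 4: ['yellow', 'light'] (min_width=12, slack=1)
Line 5: ['emerald'] (min_width=7, slack=6)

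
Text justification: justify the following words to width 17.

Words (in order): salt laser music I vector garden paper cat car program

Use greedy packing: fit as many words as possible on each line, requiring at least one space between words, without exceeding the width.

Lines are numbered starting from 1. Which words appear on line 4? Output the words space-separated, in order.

Line 1: ['salt', 'laser', 'music'] (min_width=16, slack=1)
Line 2: ['I', 'vector', 'garden'] (min_width=15, slack=2)
Line 3: ['paper', 'cat', 'car'] (min_width=13, slack=4)
Line 4: ['program'] (min_width=7, slack=10)

Answer: program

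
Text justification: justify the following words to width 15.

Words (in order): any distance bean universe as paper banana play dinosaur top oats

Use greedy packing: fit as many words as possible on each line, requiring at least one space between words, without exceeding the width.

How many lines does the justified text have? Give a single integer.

Answer: 5

Derivation:
Line 1: ['any', 'distance'] (min_width=12, slack=3)
Line 2: ['bean', 'universe'] (min_width=13, slack=2)
Line 3: ['as', 'paper', 'banana'] (min_width=15, slack=0)
Line 4: ['play', 'dinosaur'] (min_width=13, slack=2)
Line 5: ['top', 'oats'] (min_width=8, slack=7)
Total lines: 5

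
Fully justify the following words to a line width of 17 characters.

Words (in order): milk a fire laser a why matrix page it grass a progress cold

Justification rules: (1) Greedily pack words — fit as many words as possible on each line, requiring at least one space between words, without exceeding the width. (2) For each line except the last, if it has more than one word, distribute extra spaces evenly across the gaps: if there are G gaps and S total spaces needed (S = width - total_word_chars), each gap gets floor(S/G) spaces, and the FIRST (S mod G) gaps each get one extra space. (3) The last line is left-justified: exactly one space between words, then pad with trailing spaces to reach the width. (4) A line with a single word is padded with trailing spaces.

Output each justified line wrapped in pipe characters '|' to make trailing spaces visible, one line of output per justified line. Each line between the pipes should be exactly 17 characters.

Line 1: ['milk', 'a', 'fire', 'laser'] (min_width=17, slack=0)
Line 2: ['a', 'why', 'matrix', 'page'] (min_width=17, slack=0)
Line 3: ['it', 'grass', 'a'] (min_width=10, slack=7)
Line 4: ['progress', 'cold'] (min_width=13, slack=4)

Answer: |milk a fire laser|
|a why matrix page|
|it     grass    a|
|progress cold    |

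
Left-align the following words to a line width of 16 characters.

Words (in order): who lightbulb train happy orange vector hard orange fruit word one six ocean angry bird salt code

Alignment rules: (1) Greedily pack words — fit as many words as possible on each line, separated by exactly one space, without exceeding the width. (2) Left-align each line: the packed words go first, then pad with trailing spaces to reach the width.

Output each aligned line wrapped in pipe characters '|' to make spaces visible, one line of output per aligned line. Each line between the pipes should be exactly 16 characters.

Answer: |who lightbulb   |
|train happy     |
|orange vector   |
|hard orange     |
|fruit word one  |
|six ocean angry |
|bird salt code  |

Derivation:
Line 1: ['who', 'lightbulb'] (min_width=13, slack=3)
Line 2: ['train', 'happy'] (min_width=11, slack=5)
Line 3: ['orange', 'vector'] (min_width=13, slack=3)
Line 4: ['hard', 'orange'] (min_width=11, slack=5)
Line 5: ['fruit', 'word', 'one'] (min_width=14, slack=2)
Line 6: ['six', 'ocean', 'angry'] (min_width=15, slack=1)
Line 7: ['bird', 'salt', 'code'] (min_width=14, slack=2)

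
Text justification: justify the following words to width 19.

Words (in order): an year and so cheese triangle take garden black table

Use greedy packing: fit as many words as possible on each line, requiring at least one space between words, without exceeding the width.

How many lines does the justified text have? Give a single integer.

Line 1: ['an', 'year', 'and', 'so'] (min_width=14, slack=5)
Line 2: ['cheese', 'triangle'] (min_width=15, slack=4)
Line 3: ['take', 'garden', 'black'] (min_width=17, slack=2)
Line 4: ['table'] (min_width=5, slack=14)
Total lines: 4

Answer: 4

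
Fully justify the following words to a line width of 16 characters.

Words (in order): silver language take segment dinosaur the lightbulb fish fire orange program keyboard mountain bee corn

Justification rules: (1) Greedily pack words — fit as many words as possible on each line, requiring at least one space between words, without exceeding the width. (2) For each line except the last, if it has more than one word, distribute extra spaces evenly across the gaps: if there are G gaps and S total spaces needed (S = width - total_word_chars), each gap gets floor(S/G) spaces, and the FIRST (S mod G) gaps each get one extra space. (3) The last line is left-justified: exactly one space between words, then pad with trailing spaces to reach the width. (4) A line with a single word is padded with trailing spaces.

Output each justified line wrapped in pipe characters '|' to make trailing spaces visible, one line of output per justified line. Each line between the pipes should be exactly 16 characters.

Line 1: ['silver', 'language'] (min_width=15, slack=1)
Line 2: ['take', 'segment'] (min_width=12, slack=4)
Line 3: ['dinosaur', 'the'] (min_width=12, slack=4)
Line 4: ['lightbulb', 'fish'] (min_width=14, slack=2)
Line 5: ['fire', 'orange'] (min_width=11, slack=5)
Line 6: ['program', 'keyboard'] (min_width=16, slack=0)
Line 7: ['mountain', 'bee'] (min_width=12, slack=4)
Line 8: ['corn'] (min_width=4, slack=12)

Answer: |silver  language|
|take     segment|
|dinosaur     the|
|lightbulb   fish|
|fire      orange|
|program keyboard|
|mountain     bee|
|corn            |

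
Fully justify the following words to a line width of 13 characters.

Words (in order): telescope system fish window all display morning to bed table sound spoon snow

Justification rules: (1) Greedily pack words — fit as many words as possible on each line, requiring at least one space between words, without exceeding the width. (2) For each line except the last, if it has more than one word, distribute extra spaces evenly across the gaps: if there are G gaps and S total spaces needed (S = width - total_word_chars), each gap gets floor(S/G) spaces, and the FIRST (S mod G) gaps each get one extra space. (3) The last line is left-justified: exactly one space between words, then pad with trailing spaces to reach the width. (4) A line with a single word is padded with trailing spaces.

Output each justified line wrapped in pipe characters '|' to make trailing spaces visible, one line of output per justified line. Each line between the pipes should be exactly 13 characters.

Line 1: ['telescope'] (min_width=9, slack=4)
Line 2: ['system', 'fish'] (min_width=11, slack=2)
Line 3: ['window', 'all'] (min_width=10, slack=3)
Line 4: ['display'] (min_width=7, slack=6)
Line 5: ['morning', 'to'] (min_width=10, slack=3)
Line 6: ['bed', 'table'] (min_width=9, slack=4)
Line 7: ['sound', 'spoon'] (min_width=11, slack=2)
Line 8: ['snow'] (min_width=4, slack=9)

Answer: |telescope    |
|system   fish|
|window    all|
|display      |
|morning    to|
|bed     table|
|sound   spoon|
|snow         |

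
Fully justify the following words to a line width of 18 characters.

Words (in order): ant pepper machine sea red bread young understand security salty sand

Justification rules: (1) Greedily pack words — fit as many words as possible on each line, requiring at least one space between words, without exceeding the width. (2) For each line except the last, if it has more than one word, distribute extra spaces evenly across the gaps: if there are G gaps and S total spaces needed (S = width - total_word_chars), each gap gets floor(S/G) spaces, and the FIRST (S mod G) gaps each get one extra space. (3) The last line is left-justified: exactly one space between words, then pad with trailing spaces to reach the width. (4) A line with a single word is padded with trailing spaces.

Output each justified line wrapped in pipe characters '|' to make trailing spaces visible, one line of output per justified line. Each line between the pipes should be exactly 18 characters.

Line 1: ['ant', 'pepper', 'machine'] (min_width=18, slack=0)
Line 2: ['sea', 'red', 'bread'] (min_width=13, slack=5)
Line 3: ['young', 'understand'] (min_width=16, slack=2)
Line 4: ['security', 'salty'] (min_width=14, slack=4)
Line 5: ['sand'] (min_width=4, slack=14)

Answer: |ant pepper machine|
|sea    red   bread|
|young   understand|
|security     salty|
|sand              |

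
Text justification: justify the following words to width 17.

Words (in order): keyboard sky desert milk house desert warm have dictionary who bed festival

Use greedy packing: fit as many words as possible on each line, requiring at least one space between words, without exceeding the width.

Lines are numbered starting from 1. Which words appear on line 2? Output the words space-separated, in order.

Answer: desert milk house

Derivation:
Line 1: ['keyboard', 'sky'] (min_width=12, slack=5)
Line 2: ['desert', 'milk', 'house'] (min_width=17, slack=0)
Line 3: ['desert', 'warm', 'have'] (min_width=16, slack=1)
Line 4: ['dictionary', 'who'] (min_width=14, slack=3)
Line 5: ['bed', 'festival'] (min_width=12, slack=5)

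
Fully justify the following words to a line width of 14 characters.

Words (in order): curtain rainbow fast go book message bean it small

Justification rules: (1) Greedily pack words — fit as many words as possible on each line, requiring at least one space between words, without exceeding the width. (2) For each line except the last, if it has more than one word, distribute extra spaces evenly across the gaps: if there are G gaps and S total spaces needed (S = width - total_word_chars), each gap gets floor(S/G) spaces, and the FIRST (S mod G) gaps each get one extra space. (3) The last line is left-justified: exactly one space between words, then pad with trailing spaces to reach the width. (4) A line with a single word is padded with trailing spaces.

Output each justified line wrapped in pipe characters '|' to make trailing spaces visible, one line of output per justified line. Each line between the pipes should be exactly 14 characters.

Line 1: ['curtain'] (min_width=7, slack=7)
Line 2: ['rainbow', 'fast'] (min_width=12, slack=2)
Line 3: ['go', 'book'] (min_width=7, slack=7)
Line 4: ['message', 'bean'] (min_width=12, slack=2)
Line 5: ['it', 'small'] (min_width=8, slack=6)

Answer: |curtain       |
|rainbow   fast|
|go        book|
|message   bean|
|it small      |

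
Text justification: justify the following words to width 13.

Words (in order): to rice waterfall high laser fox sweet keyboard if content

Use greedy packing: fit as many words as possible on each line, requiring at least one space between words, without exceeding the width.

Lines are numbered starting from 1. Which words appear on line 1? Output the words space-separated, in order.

Answer: to rice

Derivation:
Line 1: ['to', 'rice'] (min_width=7, slack=6)
Line 2: ['waterfall'] (min_width=9, slack=4)
Line 3: ['high', 'laser'] (min_width=10, slack=3)
Line 4: ['fox', 'sweet'] (min_width=9, slack=4)
Line 5: ['keyboard', 'if'] (min_width=11, slack=2)
Line 6: ['content'] (min_width=7, slack=6)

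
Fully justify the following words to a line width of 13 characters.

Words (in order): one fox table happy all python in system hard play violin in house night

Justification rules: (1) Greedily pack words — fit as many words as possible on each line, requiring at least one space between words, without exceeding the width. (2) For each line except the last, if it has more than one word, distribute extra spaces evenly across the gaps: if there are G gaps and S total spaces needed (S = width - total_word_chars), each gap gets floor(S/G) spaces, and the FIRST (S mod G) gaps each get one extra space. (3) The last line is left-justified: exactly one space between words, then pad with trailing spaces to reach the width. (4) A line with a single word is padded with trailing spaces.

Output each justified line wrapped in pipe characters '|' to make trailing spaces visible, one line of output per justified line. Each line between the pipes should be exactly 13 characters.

Line 1: ['one', 'fox', 'table'] (min_width=13, slack=0)
Line 2: ['happy', 'all'] (min_width=9, slack=4)
Line 3: ['python', 'in'] (min_width=9, slack=4)
Line 4: ['system', 'hard'] (min_width=11, slack=2)
Line 5: ['play', 'violin'] (min_width=11, slack=2)
Line 6: ['in', 'house'] (min_width=8, slack=5)
Line 7: ['night'] (min_width=5, slack=8)

Answer: |one fox table|
|happy     all|
|python     in|
|system   hard|
|play   violin|
|in      house|
|night        |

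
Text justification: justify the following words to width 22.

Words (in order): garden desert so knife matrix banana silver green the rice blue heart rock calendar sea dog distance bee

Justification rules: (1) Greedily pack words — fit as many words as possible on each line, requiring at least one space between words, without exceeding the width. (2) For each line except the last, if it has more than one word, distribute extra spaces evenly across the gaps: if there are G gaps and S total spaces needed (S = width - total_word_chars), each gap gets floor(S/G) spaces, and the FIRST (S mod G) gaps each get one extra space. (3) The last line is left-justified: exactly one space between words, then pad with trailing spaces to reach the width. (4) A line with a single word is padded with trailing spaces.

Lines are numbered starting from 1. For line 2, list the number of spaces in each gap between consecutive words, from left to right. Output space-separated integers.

Answer: 2 2

Derivation:
Line 1: ['garden', 'desert', 'so', 'knife'] (min_width=22, slack=0)
Line 2: ['matrix', 'banana', 'silver'] (min_width=20, slack=2)
Line 3: ['green', 'the', 'rice', 'blue'] (min_width=19, slack=3)
Line 4: ['heart', 'rock', 'calendar'] (min_width=19, slack=3)
Line 5: ['sea', 'dog', 'distance', 'bee'] (min_width=20, slack=2)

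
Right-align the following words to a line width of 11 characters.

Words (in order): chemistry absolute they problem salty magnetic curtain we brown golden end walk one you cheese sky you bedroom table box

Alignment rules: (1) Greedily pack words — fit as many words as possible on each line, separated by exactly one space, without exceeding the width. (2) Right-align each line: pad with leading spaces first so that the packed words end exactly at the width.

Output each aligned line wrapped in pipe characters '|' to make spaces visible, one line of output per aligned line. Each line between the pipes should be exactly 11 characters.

Answer: |  chemistry|
|   absolute|
|       they|
|    problem|
|      salty|
|   magnetic|
| curtain we|
|      brown|
| golden end|
|   walk one|
| you cheese|
|    sky you|
|    bedroom|
|  table box|

Derivation:
Line 1: ['chemistry'] (min_width=9, slack=2)
Line 2: ['absolute'] (min_width=8, slack=3)
Line 3: ['they'] (min_width=4, slack=7)
Line 4: ['problem'] (min_width=7, slack=4)
Line 5: ['salty'] (min_width=5, slack=6)
Line 6: ['magnetic'] (min_width=8, slack=3)
Line 7: ['curtain', 'we'] (min_width=10, slack=1)
Line 8: ['brown'] (min_width=5, slack=6)
Line 9: ['golden', 'end'] (min_width=10, slack=1)
Line 10: ['walk', 'one'] (min_width=8, slack=3)
Line 11: ['you', 'cheese'] (min_width=10, slack=1)
Line 12: ['sky', 'you'] (min_width=7, slack=4)
Line 13: ['bedroom'] (min_width=7, slack=4)
Line 14: ['table', 'box'] (min_width=9, slack=2)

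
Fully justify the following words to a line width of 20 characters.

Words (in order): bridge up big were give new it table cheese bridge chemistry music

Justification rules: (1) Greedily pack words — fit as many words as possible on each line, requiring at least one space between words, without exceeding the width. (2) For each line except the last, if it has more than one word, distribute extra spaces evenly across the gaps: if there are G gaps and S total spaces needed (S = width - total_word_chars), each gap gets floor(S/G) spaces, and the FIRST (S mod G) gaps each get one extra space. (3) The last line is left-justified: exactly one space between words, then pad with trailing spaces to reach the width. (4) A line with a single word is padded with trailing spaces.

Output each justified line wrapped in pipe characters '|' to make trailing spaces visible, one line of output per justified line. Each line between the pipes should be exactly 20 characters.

Line 1: ['bridge', 'up', 'big', 'were'] (min_width=18, slack=2)
Line 2: ['give', 'new', 'it', 'table'] (min_width=17, slack=3)
Line 3: ['cheese', 'bridge'] (min_width=13, slack=7)
Line 4: ['chemistry', 'music'] (min_width=15, slack=5)

Answer: |bridge  up  big were|
|give  new  it  table|
|cheese        bridge|
|chemistry music     |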